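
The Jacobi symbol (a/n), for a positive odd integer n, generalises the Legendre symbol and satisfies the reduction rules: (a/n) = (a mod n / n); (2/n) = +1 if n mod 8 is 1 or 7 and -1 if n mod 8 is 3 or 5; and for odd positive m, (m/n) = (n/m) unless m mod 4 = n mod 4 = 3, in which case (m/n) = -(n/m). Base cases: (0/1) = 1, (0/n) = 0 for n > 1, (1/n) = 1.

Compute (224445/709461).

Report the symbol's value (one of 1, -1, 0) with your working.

flip (224445/709461) -> (709461/224445): both odd, 224445 mod 4 = 1, 709461 mod 4 = 1, so the flip contributes +1; sign now +1
(709461/224445): 709461 mod 224445 = 36126, so (709461/224445) = (36126/224445)
factor out 2^1: 36126 = 2^1·18063; with 224445 mod 8 = 5, (2/224445) = -1; sign now -1; continue with (18063/224445)
flip (18063/224445) -> (224445/18063): both odd, 18063 mod 4 = 3, 224445 mod 4 = 1, so the flip contributes +1; sign now -1
(224445/18063): 224445 mod 18063 = 7689, so (224445/18063) = (7689/18063)
flip (7689/18063) -> (18063/7689): both odd, 7689 mod 4 = 1, 18063 mod 4 = 3, so the flip contributes +1; sign now -1
(18063/7689): 18063 mod 7689 = 2685, so (18063/7689) = (2685/7689)
flip (2685/7689) -> (7689/2685): both odd, 2685 mod 4 = 1, 7689 mod 4 = 1, so the flip contributes +1; sign now -1
(7689/2685): 7689 mod 2685 = 2319, so (7689/2685) = (2319/2685)
flip (2319/2685) -> (2685/2319): both odd, 2319 mod 4 = 3, 2685 mod 4 = 1, so the flip contributes +1; sign now -1
(2685/2319): 2685 mod 2319 = 366, so (2685/2319) = (366/2319)
factor out 2^1: 366 = 2^1·183; with 2319 mod 8 = 7, (2/2319) = +1; sign now -1; continue with (183/2319)
flip (183/2319) -> (2319/183): both odd, 183 mod 4 = 3, 2319 mod 4 = 3, so the flip contributes -1; sign now +1
(2319/183): 2319 mod 183 = 123, so (2319/183) = (123/183)
flip (123/183) -> (183/123): both odd, 123 mod 4 = 3, 183 mod 4 = 3, so the flip contributes -1; sign now -1
(183/123): 183 mod 123 = 60, so (183/123) = (60/123)
factor out 2^2: 60 = 2^2·15; with 123 mod 8 = 3, (2/123) = -1; sign now -1; continue with (15/123)
flip (15/123) -> (123/15): both odd, 15 mod 4 = 3, 123 mod 4 = 3, so the flip contributes -1; sign now +1
(123/15): 123 mod 15 = 3, so (123/15) = (3/15)
flip (3/15) -> (15/3): both odd, 3 mod 4 = 3, 15 mod 4 = 3, so the flip contributes -1; sign now -1
(15/3): 15 mod 3 = 0, so (15/3) = (0/3)
reached (0/3); gcd(a, n) > 1, so (0/3) = 0 and the symbol is 0

0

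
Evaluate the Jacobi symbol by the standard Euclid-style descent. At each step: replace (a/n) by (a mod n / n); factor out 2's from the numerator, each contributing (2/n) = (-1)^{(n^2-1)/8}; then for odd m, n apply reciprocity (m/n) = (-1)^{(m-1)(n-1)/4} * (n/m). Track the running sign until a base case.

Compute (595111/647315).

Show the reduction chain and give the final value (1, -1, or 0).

flip (595111/647315) -> (647315/595111): both odd, 595111 mod 4 = 3, 647315 mod 4 = 3, so the flip contributes -1; sign now -1
(647315/595111): 647315 mod 595111 = 52204, so (647315/595111) = (52204/595111)
factor out 2^2: 52204 = 2^2·13051; with 595111 mod 8 = 7, (2/595111) = +1; sign now -1; continue with (13051/595111)
flip (13051/595111) -> (595111/13051): both odd, 13051 mod 4 = 3, 595111 mod 4 = 3, so the flip contributes -1; sign now +1
(595111/13051): 595111 mod 13051 = 7816, so (595111/13051) = (7816/13051)
factor out 2^3: 7816 = 2^3·977; with 13051 mod 8 = 3, (2/13051) = -1; sign now -1; continue with (977/13051)
flip (977/13051) -> (13051/977): both odd, 977 mod 4 = 1, 13051 mod 4 = 3, so the flip contributes +1; sign now -1
(13051/977): 13051 mod 977 = 350, so (13051/977) = (350/977)
factor out 2^1: 350 = 2^1·175; with 977 mod 8 = 1, (2/977) = +1; sign now -1; continue with (175/977)
flip (175/977) -> (977/175): both odd, 175 mod 4 = 3, 977 mod 4 = 1, so the flip contributes +1; sign now -1
(977/175): 977 mod 175 = 102, so (977/175) = (102/175)
factor out 2^1: 102 = 2^1·51; with 175 mod 8 = 7, (2/175) = +1; sign now -1; continue with (51/175)
flip (51/175) -> (175/51): both odd, 51 mod 4 = 3, 175 mod 4 = 3, so the flip contributes -1; sign now +1
(175/51): 175 mod 51 = 22, so (175/51) = (22/51)
factor out 2^1: 22 = 2^1·11; with 51 mod 8 = 3, (2/51) = -1; sign now -1; continue with (11/51)
flip (11/51) -> (51/11): both odd, 11 mod 4 = 3, 51 mod 4 = 3, so the flip contributes -1; sign now +1
(51/11): 51 mod 11 = 7, so (51/11) = (7/11)
flip (7/11) -> (11/7): both odd, 7 mod 4 = 3, 11 mod 4 = 3, so the flip contributes -1; sign now -1
(11/7): 11 mod 7 = 4, so (11/7) = (4/7)
factor out 2^2: 4 = 2^2·1; with 7 mod 8 = 7, (2/7) = +1; sign now -1; continue with (1/7)
reached (1/7) = 1, so the symbol is -1

-1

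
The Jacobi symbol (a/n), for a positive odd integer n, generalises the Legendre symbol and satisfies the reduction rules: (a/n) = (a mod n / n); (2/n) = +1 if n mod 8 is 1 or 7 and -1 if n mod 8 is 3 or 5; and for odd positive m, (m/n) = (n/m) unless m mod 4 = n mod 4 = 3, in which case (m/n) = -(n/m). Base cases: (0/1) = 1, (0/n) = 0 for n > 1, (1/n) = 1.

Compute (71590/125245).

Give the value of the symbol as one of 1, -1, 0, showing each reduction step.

71590 = 2^1·35795; (2/125245) = -1 since 125245 mod 8 = 5, so (71590/125245) = (-1)^1·(35795/125245); sign now -1
reciprocity: (35795/125245) = +1·(125245/35795) since 35795 mod 4 = 3, 125245 mod 4 = 1; sign now -1
(125245/35795) = (17860/35795)   [reduce mod 35795]
17860 = 2^2·4465; (2/35795) = -1 since 35795 mod 8 = 3, so (17860/35795) = (-1)^2·(4465/35795); sign now -1
reciprocity: (4465/35795) = +1·(35795/4465) since 4465 mod 4 = 1, 35795 mod 4 = 3; sign now -1
(35795/4465) = (75/4465)   [reduce mod 4465]
reciprocity: (75/4465) = +1·(4465/75) since 75 mod 4 = 3, 4465 mod 4 = 1; sign now -1
(4465/75) = (40/75)   [reduce mod 75]
40 = 2^3·5; (2/75) = -1 since 75 mod 8 = 3, so (40/75) = (-1)^3·(5/75); sign now +1
reciprocity: (5/75) = +1·(75/5) since 5 mod 4 = 1, 75 mod 4 = 3; sign now +1
(75/5) = (0/5)   [reduce mod 5]
(0/5) = 0   [gcd(a, n) > 1]; final value = 0

0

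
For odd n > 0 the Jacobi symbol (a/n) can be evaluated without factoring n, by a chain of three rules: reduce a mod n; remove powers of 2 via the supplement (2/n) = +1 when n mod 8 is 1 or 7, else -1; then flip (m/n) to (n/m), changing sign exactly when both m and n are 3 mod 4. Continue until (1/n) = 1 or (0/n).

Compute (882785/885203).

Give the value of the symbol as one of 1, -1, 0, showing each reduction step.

flip (882785/885203) -> (885203/882785): both odd, 882785 mod 4 = 1, 885203 mod 4 = 3, so the flip contributes +1; sign now +1
(885203/882785): 885203 mod 882785 = 2418, so (885203/882785) = (2418/882785)
factor out 2^1: 2418 = 2^1·1209; with 882785 mod 8 = 1, (2/882785) = +1; sign now +1; continue with (1209/882785)
flip (1209/882785) -> (882785/1209): both odd, 1209 mod 4 = 1, 882785 mod 4 = 1, so the flip contributes +1; sign now +1
(882785/1209): 882785 mod 1209 = 215, so (882785/1209) = (215/1209)
flip (215/1209) -> (1209/215): both odd, 215 mod 4 = 3, 1209 mod 4 = 1, so the flip contributes +1; sign now +1
(1209/215): 1209 mod 215 = 134, so (1209/215) = (134/215)
factor out 2^1: 134 = 2^1·67; with 215 mod 8 = 7, (2/215) = +1; sign now +1; continue with (67/215)
flip (67/215) -> (215/67): both odd, 67 mod 4 = 3, 215 mod 4 = 3, so the flip contributes -1; sign now -1
(215/67): 215 mod 67 = 14, so (215/67) = (14/67)
factor out 2^1: 14 = 2^1·7; with 67 mod 8 = 3, (2/67) = -1; sign now +1; continue with (7/67)
flip (7/67) -> (67/7): both odd, 7 mod 4 = 3, 67 mod 4 = 3, so the flip contributes -1; sign now -1
(67/7): 67 mod 7 = 4, so (67/7) = (4/7)
factor out 2^2: 4 = 2^2·1; with 7 mod 8 = 7, (2/7) = +1; sign now -1; continue with (1/7)
reached (1/7) = 1, so the symbol is -1

-1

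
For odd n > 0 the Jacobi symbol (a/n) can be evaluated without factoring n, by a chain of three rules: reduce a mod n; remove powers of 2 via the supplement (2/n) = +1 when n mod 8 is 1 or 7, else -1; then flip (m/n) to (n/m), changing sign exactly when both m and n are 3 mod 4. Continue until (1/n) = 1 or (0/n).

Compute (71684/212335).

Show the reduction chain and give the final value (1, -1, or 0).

1

71684 = 2^2·17921; (2/212335) = +1 since 212335 mod 8 = 7, so (71684/212335) = (+1)^2·(17921/212335); sign now +1
reciprocity: (17921/212335) = +1·(212335/17921) since 17921 mod 4 = 1, 212335 mod 4 = 3; sign now +1
(212335/17921) = (15204/17921)   [reduce mod 17921]
15204 = 2^2·3801; (2/17921) = +1 since 17921 mod 8 = 1, so (15204/17921) = (+1)^2·(3801/17921); sign now +1
reciprocity: (3801/17921) = +1·(17921/3801) since 3801 mod 4 = 1, 17921 mod 4 = 1; sign now +1
(17921/3801) = (2717/3801)   [reduce mod 3801]
reciprocity: (2717/3801) = +1·(3801/2717) since 2717 mod 4 = 1, 3801 mod 4 = 1; sign now +1
(3801/2717) = (1084/2717)   [reduce mod 2717]
1084 = 2^2·271; (2/2717) = -1 since 2717 mod 8 = 5, so (1084/2717) = (-1)^2·(271/2717); sign now +1
reciprocity: (271/2717) = +1·(2717/271) since 271 mod 4 = 3, 2717 mod 4 = 1; sign now +1
(2717/271) = (7/271)   [reduce mod 271]
reciprocity: (7/271) = -1·(271/7) since 7 mod 4 = 3, 271 mod 4 = 3; sign now -1
(271/7) = (5/7)   [reduce mod 7]
reciprocity: (5/7) = +1·(7/5) since 5 mod 4 = 1, 7 mod 4 = 3; sign now -1
(7/5) = (2/5)   [reduce mod 5]
2 = 2^1·1; (2/5) = -1 since 5 mod 8 = 5, so (2/5) = (-1)^1·(1/5); sign now +1
(1/5) = 1; final value = sign = +1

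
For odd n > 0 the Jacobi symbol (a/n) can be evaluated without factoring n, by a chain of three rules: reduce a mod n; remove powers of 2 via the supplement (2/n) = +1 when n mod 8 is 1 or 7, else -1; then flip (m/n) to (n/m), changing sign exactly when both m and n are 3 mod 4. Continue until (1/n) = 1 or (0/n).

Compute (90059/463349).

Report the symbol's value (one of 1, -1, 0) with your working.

reciprocity: (90059/463349) = +1·(463349/90059) since 90059 mod 4 = 3, 463349 mod 4 = 1; sign now +1
(463349/90059) = (13054/90059)   [reduce mod 90059]
13054 = 2^1·6527; (2/90059) = -1 since 90059 mod 8 = 3, so (13054/90059) = (-1)^1·(6527/90059); sign now -1
reciprocity: (6527/90059) = -1·(90059/6527) since 6527 mod 4 = 3, 90059 mod 4 = 3; sign now +1
(90059/6527) = (5208/6527)   [reduce mod 6527]
5208 = 2^3·651; (2/6527) = +1 since 6527 mod 8 = 7, so (5208/6527) = (+1)^3·(651/6527); sign now +1
reciprocity: (651/6527) = -1·(6527/651) since 651 mod 4 = 3, 6527 mod 4 = 3; sign now -1
(6527/651) = (17/651)   [reduce mod 651]
reciprocity: (17/651) = +1·(651/17) since 17 mod 4 = 1, 651 mod 4 = 3; sign now -1
(651/17) = (5/17)   [reduce mod 17]
reciprocity: (5/17) = +1·(17/5) since 5 mod 4 = 1, 17 mod 4 = 1; sign now -1
(17/5) = (2/5)   [reduce mod 5]
2 = 2^1·1; (2/5) = -1 since 5 mod 8 = 5, so (2/5) = (-1)^1·(1/5); sign now +1
(1/5) = 1; final value = sign = +1

1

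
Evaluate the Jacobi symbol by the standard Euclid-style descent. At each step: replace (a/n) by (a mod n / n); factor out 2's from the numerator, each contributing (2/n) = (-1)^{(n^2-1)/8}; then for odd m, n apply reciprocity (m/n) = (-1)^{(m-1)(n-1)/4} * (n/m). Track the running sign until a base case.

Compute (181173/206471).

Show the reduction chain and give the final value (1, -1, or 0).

flip (181173/206471) -> (206471/181173): both odd, 181173 mod 4 = 1, 206471 mod 4 = 3, so the flip contributes +1; sign now +1
(206471/181173): 206471 mod 181173 = 25298, so (206471/181173) = (25298/181173)
factor out 2^1: 25298 = 2^1·12649; with 181173 mod 8 = 5, (2/181173) = -1; sign now -1; continue with (12649/181173)
flip (12649/181173) -> (181173/12649): both odd, 12649 mod 4 = 1, 181173 mod 4 = 1, so the flip contributes +1; sign now -1
(181173/12649): 181173 mod 12649 = 4087, so (181173/12649) = (4087/12649)
flip (4087/12649) -> (12649/4087): both odd, 4087 mod 4 = 3, 12649 mod 4 = 1, so the flip contributes +1; sign now -1
(12649/4087): 12649 mod 4087 = 388, so (12649/4087) = (388/4087)
factor out 2^2: 388 = 2^2·97; with 4087 mod 8 = 7, (2/4087) = +1; sign now -1; continue with (97/4087)
flip (97/4087) -> (4087/97): both odd, 97 mod 4 = 1, 4087 mod 4 = 3, so the flip contributes +1; sign now -1
(4087/97): 4087 mod 97 = 13, so (4087/97) = (13/97)
flip (13/97) -> (97/13): both odd, 13 mod 4 = 1, 97 mod 4 = 1, so the flip contributes +1; sign now -1
(97/13): 97 mod 13 = 6, so (97/13) = (6/13)
factor out 2^1: 6 = 2^1·3; with 13 mod 8 = 5, (2/13) = -1; sign now +1; continue with (3/13)
flip (3/13) -> (13/3): both odd, 3 mod 4 = 3, 13 mod 4 = 1, so the flip contributes +1; sign now +1
(13/3): 13 mod 3 = 1, so (13/3) = (1/3)
reached (1/3) = 1, so the symbol is +1

1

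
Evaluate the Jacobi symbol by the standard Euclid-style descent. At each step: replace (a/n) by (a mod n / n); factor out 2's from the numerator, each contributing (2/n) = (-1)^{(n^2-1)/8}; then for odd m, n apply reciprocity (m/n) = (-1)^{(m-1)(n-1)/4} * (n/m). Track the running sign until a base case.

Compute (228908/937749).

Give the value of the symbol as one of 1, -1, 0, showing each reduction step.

factor out 2^2: 228908 = 2^2·57227; with 937749 mod 8 = 5, (2/937749) = -1; sign now +1; continue with (57227/937749)
flip (57227/937749) -> (937749/57227): both odd, 57227 mod 4 = 3, 937749 mod 4 = 1, so the flip contributes +1; sign now +1
(937749/57227): 937749 mod 57227 = 22117, so (937749/57227) = (22117/57227)
flip (22117/57227) -> (57227/22117): both odd, 22117 mod 4 = 1, 57227 mod 4 = 3, so the flip contributes +1; sign now +1
(57227/22117): 57227 mod 22117 = 12993, so (57227/22117) = (12993/22117)
flip (12993/22117) -> (22117/12993): both odd, 12993 mod 4 = 1, 22117 mod 4 = 1, so the flip contributes +1; sign now +1
(22117/12993): 22117 mod 12993 = 9124, so (22117/12993) = (9124/12993)
factor out 2^2: 9124 = 2^2·2281; with 12993 mod 8 = 1, (2/12993) = +1; sign now +1; continue with (2281/12993)
flip (2281/12993) -> (12993/2281): both odd, 2281 mod 4 = 1, 12993 mod 4 = 1, so the flip contributes +1; sign now +1
(12993/2281): 12993 mod 2281 = 1588, so (12993/2281) = (1588/2281)
factor out 2^2: 1588 = 2^2·397; with 2281 mod 8 = 1, (2/2281) = +1; sign now +1; continue with (397/2281)
flip (397/2281) -> (2281/397): both odd, 397 mod 4 = 1, 2281 mod 4 = 1, so the flip contributes +1; sign now +1
(2281/397): 2281 mod 397 = 296, so (2281/397) = (296/397)
factor out 2^3: 296 = 2^3·37; with 397 mod 8 = 5, (2/397) = -1; sign now -1; continue with (37/397)
flip (37/397) -> (397/37): both odd, 37 mod 4 = 1, 397 mod 4 = 1, so the flip contributes +1; sign now -1
(397/37): 397 mod 37 = 27, so (397/37) = (27/37)
flip (27/37) -> (37/27): both odd, 27 mod 4 = 3, 37 mod 4 = 1, so the flip contributes +1; sign now -1
(37/27): 37 mod 27 = 10, so (37/27) = (10/27)
factor out 2^1: 10 = 2^1·5; with 27 mod 8 = 3, (2/27) = -1; sign now +1; continue with (5/27)
flip (5/27) -> (27/5): both odd, 5 mod 4 = 1, 27 mod 4 = 3, so the flip contributes +1; sign now +1
(27/5): 27 mod 5 = 2, so (27/5) = (2/5)
factor out 2^1: 2 = 2^1·1; with 5 mod 8 = 5, (2/5) = -1; sign now -1; continue with (1/5)
reached (1/5) = 1, so the symbol is -1

-1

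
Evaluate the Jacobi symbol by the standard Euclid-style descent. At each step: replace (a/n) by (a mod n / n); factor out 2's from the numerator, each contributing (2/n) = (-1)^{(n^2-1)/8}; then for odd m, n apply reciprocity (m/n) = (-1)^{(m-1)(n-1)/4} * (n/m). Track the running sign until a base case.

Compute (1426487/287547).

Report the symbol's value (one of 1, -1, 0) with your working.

(1426487/287547) = (276299/287547)   [reduce mod 287547]
reciprocity: (276299/287547) = -1·(287547/276299) since 276299 mod 4 = 3, 287547 mod 4 = 3; sign now -1
(287547/276299) = (11248/276299)   [reduce mod 276299]
11248 = 2^4·703; (2/276299) = -1 since 276299 mod 8 = 3, so (11248/276299) = (-1)^4·(703/276299); sign now -1
reciprocity: (703/276299) = -1·(276299/703) since 703 mod 4 = 3, 276299 mod 4 = 3; sign now +1
(276299/703) = (20/703)   [reduce mod 703]
20 = 2^2·5; (2/703) = +1 since 703 mod 8 = 7, so (20/703) = (+1)^2·(5/703); sign now +1
reciprocity: (5/703) = +1·(703/5) since 5 mod 4 = 1, 703 mod 4 = 3; sign now +1
(703/5) = (3/5)   [reduce mod 5]
reciprocity: (3/5) = +1·(5/3) since 3 mod 4 = 3, 5 mod 4 = 1; sign now +1
(5/3) = (2/3)   [reduce mod 3]
2 = 2^1·1; (2/3) = -1 since 3 mod 8 = 3, so (2/3) = (-1)^1·(1/3); sign now -1
(1/3) = 1; final value = sign = -1

-1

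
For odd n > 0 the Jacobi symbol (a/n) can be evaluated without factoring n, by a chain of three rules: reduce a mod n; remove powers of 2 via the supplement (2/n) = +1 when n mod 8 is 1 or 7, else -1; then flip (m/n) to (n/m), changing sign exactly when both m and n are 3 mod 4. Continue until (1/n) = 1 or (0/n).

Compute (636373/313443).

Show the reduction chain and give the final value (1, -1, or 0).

(636373/313443): 636373 mod 313443 = 9487, so (636373/313443) = (9487/313443)
flip (9487/313443) -> (313443/9487): both odd, 9487 mod 4 = 3, 313443 mod 4 = 3, so the flip contributes -1; sign now -1
(313443/9487): 313443 mod 9487 = 372, so (313443/9487) = (372/9487)
factor out 2^2: 372 = 2^2·93; with 9487 mod 8 = 7, (2/9487) = +1; sign now -1; continue with (93/9487)
flip (93/9487) -> (9487/93): both odd, 93 mod 4 = 1, 9487 mod 4 = 3, so the flip contributes +1; sign now -1
(9487/93): 9487 mod 93 = 1, so (9487/93) = (1/93)
reached (1/93) = 1, so the symbol is -1

-1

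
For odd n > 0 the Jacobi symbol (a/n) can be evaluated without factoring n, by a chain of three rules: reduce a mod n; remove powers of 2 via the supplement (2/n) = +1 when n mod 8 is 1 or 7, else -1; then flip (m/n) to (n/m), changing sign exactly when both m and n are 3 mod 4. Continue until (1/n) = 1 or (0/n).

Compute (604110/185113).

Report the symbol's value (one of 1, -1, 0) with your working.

(604110/185113) = (48771/185113)   [reduce mod 185113]
reciprocity: (48771/185113) = +1·(185113/48771) since 48771 mod 4 = 3, 185113 mod 4 = 1; sign now +1
(185113/48771) = (38800/48771)   [reduce mod 48771]
38800 = 2^4·2425; (2/48771) = -1 since 48771 mod 8 = 3, so (38800/48771) = (-1)^4·(2425/48771); sign now +1
reciprocity: (2425/48771) = +1·(48771/2425) since 2425 mod 4 = 1, 48771 mod 4 = 3; sign now +1
(48771/2425) = (271/2425)   [reduce mod 2425]
reciprocity: (271/2425) = +1·(2425/271) since 271 mod 4 = 3, 2425 mod 4 = 1; sign now +1
(2425/271) = (257/271)   [reduce mod 271]
reciprocity: (257/271) = +1·(271/257) since 257 mod 4 = 1, 271 mod 4 = 3; sign now +1
(271/257) = (14/257)   [reduce mod 257]
14 = 2^1·7; (2/257) = +1 since 257 mod 8 = 1, so (14/257) = (+1)^1·(7/257); sign now +1
reciprocity: (7/257) = +1·(257/7) since 7 mod 4 = 3, 257 mod 4 = 1; sign now +1
(257/7) = (5/7)   [reduce mod 7]
reciprocity: (5/7) = +1·(7/5) since 5 mod 4 = 1, 7 mod 4 = 3; sign now +1
(7/5) = (2/5)   [reduce mod 5]
2 = 2^1·1; (2/5) = -1 since 5 mod 8 = 5, so (2/5) = (-1)^1·(1/5); sign now -1
(1/5) = 1; final value = sign = -1

-1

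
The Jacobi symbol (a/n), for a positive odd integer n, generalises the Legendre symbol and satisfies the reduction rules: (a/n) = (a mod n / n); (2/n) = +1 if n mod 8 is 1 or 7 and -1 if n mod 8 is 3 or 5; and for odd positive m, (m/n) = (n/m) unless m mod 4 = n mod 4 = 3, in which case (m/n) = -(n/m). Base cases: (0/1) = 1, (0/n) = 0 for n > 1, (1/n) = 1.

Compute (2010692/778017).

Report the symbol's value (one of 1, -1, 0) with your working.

-1

(2010692/778017): 2010692 mod 778017 = 454658, so (2010692/778017) = (454658/778017)
factor out 2^1: 454658 = 2^1·227329; with 778017 mod 8 = 1, (2/778017) = +1; sign now +1; continue with (227329/778017)
flip (227329/778017) -> (778017/227329): both odd, 227329 mod 4 = 1, 778017 mod 4 = 1, so the flip contributes +1; sign now +1
(778017/227329): 778017 mod 227329 = 96030, so (778017/227329) = (96030/227329)
factor out 2^1: 96030 = 2^1·48015; with 227329 mod 8 = 1, (2/227329) = +1; sign now +1; continue with (48015/227329)
flip (48015/227329) -> (227329/48015): both odd, 48015 mod 4 = 3, 227329 mod 4 = 1, so the flip contributes +1; sign now +1
(227329/48015): 227329 mod 48015 = 35269, so (227329/48015) = (35269/48015)
flip (35269/48015) -> (48015/35269): both odd, 35269 mod 4 = 1, 48015 mod 4 = 3, so the flip contributes +1; sign now +1
(48015/35269): 48015 mod 35269 = 12746, so (48015/35269) = (12746/35269)
factor out 2^1: 12746 = 2^1·6373; with 35269 mod 8 = 5, (2/35269) = -1; sign now -1; continue with (6373/35269)
flip (6373/35269) -> (35269/6373): both odd, 6373 mod 4 = 1, 35269 mod 4 = 1, so the flip contributes +1; sign now -1
(35269/6373): 35269 mod 6373 = 3404, so (35269/6373) = (3404/6373)
factor out 2^2: 3404 = 2^2·851; with 6373 mod 8 = 5, (2/6373) = -1; sign now -1; continue with (851/6373)
flip (851/6373) -> (6373/851): both odd, 851 mod 4 = 3, 6373 mod 4 = 1, so the flip contributes +1; sign now -1
(6373/851): 6373 mod 851 = 416, so (6373/851) = (416/851)
factor out 2^5: 416 = 2^5·13; with 851 mod 8 = 3, (2/851) = -1; sign now +1; continue with (13/851)
flip (13/851) -> (851/13): both odd, 13 mod 4 = 1, 851 mod 4 = 3, so the flip contributes +1; sign now +1
(851/13): 851 mod 13 = 6, so (851/13) = (6/13)
factor out 2^1: 6 = 2^1·3; with 13 mod 8 = 5, (2/13) = -1; sign now -1; continue with (3/13)
flip (3/13) -> (13/3): both odd, 3 mod 4 = 3, 13 mod 4 = 1, so the flip contributes +1; sign now -1
(13/3): 13 mod 3 = 1, so (13/3) = (1/3)
reached (1/3) = 1, so the symbol is -1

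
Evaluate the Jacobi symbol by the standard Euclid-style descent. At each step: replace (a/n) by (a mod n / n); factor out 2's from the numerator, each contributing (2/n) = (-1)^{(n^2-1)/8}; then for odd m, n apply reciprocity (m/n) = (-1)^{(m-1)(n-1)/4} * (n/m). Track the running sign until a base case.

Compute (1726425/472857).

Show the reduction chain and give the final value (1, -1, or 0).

0

(1726425/472857) = (307854/472857)   [reduce mod 472857]
307854 = 2^1·153927; (2/472857) = +1 since 472857 mod 8 = 1, so (307854/472857) = (+1)^1·(153927/472857); sign now +1
reciprocity: (153927/472857) = +1·(472857/153927) since 153927 mod 4 = 3, 472857 mod 4 = 1; sign now +1
(472857/153927) = (11076/153927)   [reduce mod 153927]
11076 = 2^2·2769; (2/153927) = +1 since 153927 mod 8 = 7, so (11076/153927) = (+1)^2·(2769/153927); sign now +1
reciprocity: (2769/153927) = +1·(153927/2769) since 2769 mod 4 = 1, 153927 mod 4 = 3; sign now +1
(153927/2769) = (1632/2769)   [reduce mod 2769]
1632 = 2^5·51; (2/2769) = +1 since 2769 mod 8 = 1, so (1632/2769) = (+1)^5·(51/2769); sign now +1
reciprocity: (51/2769) = +1·(2769/51) since 51 mod 4 = 3, 2769 mod 4 = 1; sign now +1
(2769/51) = (15/51)   [reduce mod 51]
reciprocity: (15/51) = -1·(51/15) since 15 mod 4 = 3, 51 mod 4 = 3; sign now -1
(51/15) = (6/15)   [reduce mod 15]
6 = 2^1·3; (2/15) = +1 since 15 mod 8 = 7, so (6/15) = (+1)^1·(3/15); sign now -1
reciprocity: (3/15) = -1·(15/3) since 3 mod 4 = 3, 15 mod 4 = 3; sign now +1
(15/3) = (0/3)   [reduce mod 3]
(0/3) = 0   [gcd(a, n) > 1]; final value = 0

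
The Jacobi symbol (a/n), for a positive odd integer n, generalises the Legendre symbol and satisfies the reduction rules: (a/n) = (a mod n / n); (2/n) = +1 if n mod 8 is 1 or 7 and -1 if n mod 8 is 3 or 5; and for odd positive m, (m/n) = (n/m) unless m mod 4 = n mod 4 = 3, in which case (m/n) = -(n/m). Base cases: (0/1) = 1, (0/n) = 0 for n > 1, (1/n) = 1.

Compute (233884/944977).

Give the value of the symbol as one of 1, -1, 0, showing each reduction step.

1

factor out 2^2: 233884 = 2^2·58471; with 944977 mod 8 = 1, (2/944977) = +1; sign now +1; continue with (58471/944977)
flip (58471/944977) -> (944977/58471): both odd, 58471 mod 4 = 3, 944977 mod 4 = 1, so the flip contributes +1; sign now +1
(944977/58471): 944977 mod 58471 = 9441, so (944977/58471) = (9441/58471)
flip (9441/58471) -> (58471/9441): both odd, 9441 mod 4 = 1, 58471 mod 4 = 3, so the flip contributes +1; sign now +1
(58471/9441): 58471 mod 9441 = 1825, so (58471/9441) = (1825/9441)
flip (1825/9441) -> (9441/1825): both odd, 1825 mod 4 = 1, 9441 mod 4 = 1, so the flip contributes +1; sign now +1
(9441/1825): 9441 mod 1825 = 316, so (9441/1825) = (316/1825)
factor out 2^2: 316 = 2^2·79; with 1825 mod 8 = 1, (2/1825) = +1; sign now +1; continue with (79/1825)
flip (79/1825) -> (1825/79): both odd, 79 mod 4 = 3, 1825 mod 4 = 1, so the flip contributes +1; sign now +1
(1825/79): 1825 mod 79 = 8, so (1825/79) = (8/79)
factor out 2^3: 8 = 2^3·1; with 79 mod 8 = 7, (2/79) = +1; sign now +1; continue with (1/79)
reached (1/79) = 1, so the symbol is +1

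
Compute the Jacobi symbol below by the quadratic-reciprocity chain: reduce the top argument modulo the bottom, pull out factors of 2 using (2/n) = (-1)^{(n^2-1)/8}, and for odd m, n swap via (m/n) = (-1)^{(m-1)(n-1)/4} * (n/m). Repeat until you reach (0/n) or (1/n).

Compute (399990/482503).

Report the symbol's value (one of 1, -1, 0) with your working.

factor out 2^1: 399990 = 2^1·199995; with 482503 mod 8 = 7, (2/482503) = +1; sign now +1; continue with (199995/482503)
flip (199995/482503) -> (482503/199995): both odd, 199995 mod 4 = 3, 482503 mod 4 = 3, so the flip contributes -1; sign now -1
(482503/199995): 482503 mod 199995 = 82513, so (482503/199995) = (82513/199995)
flip (82513/199995) -> (199995/82513): both odd, 82513 mod 4 = 1, 199995 mod 4 = 3, so the flip contributes +1; sign now -1
(199995/82513): 199995 mod 82513 = 34969, so (199995/82513) = (34969/82513)
flip (34969/82513) -> (82513/34969): both odd, 34969 mod 4 = 1, 82513 mod 4 = 1, so the flip contributes +1; sign now -1
(82513/34969): 82513 mod 34969 = 12575, so (82513/34969) = (12575/34969)
flip (12575/34969) -> (34969/12575): both odd, 12575 mod 4 = 3, 34969 mod 4 = 1, so the flip contributes +1; sign now -1
(34969/12575): 34969 mod 12575 = 9819, so (34969/12575) = (9819/12575)
flip (9819/12575) -> (12575/9819): both odd, 9819 mod 4 = 3, 12575 mod 4 = 3, so the flip contributes -1; sign now +1
(12575/9819): 12575 mod 9819 = 2756, so (12575/9819) = (2756/9819)
factor out 2^2: 2756 = 2^2·689; with 9819 mod 8 = 3, (2/9819) = -1; sign now +1; continue with (689/9819)
flip (689/9819) -> (9819/689): both odd, 689 mod 4 = 1, 9819 mod 4 = 3, so the flip contributes +1; sign now +1
(9819/689): 9819 mod 689 = 173, so (9819/689) = (173/689)
flip (173/689) -> (689/173): both odd, 173 mod 4 = 1, 689 mod 4 = 1, so the flip contributes +1; sign now +1
(689/173): 689 mod 173 = 170, so (689/173) = (170/173)
factor out 2^1: 170 = 2^1·85; with 173 mod 8 = 5, (2/173) = -1; sign now -1; continue with (85/173)
flip (85/173) -> (173/85): both odd, 85 mod 4 = 1, 173 mod 4 = 1, so the flip contributes +1; sign now -1
(173/85): 173 mod 85 = 3, so (173/85) = (3/85)
flip (3/85) -> (85/3): both odd, 3 mod 4 = 3, 85 mod 4 = 1, so the flip contributes +1; sign now -1
(85/3): 85 mod 3 = 1, so (85/3) = (1/3)
reached (1/3) = 1, so the symbol is -1

-1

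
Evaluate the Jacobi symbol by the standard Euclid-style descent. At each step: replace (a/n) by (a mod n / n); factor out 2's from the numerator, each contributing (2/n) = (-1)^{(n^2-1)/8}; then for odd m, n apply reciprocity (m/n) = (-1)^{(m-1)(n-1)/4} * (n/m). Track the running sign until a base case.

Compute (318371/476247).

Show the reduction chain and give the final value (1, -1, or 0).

flip (318371/476247) -> (476247/318371): both odd, 318371 mod 4 = 3, 476247 mod 4 = 3, so the flip contributes -1; sign now -1
(476247/318371): 476247 mod 318371 = 157876, so (476247/318371) = (157876/318371)
factor out 2^2: 157876 = 2^2·39469; with 318371 mod 8 = 3, (2/318371) = -1; sign now -1; continue with (39469/318371)
flip (39469/318371) -> (318371/39469): both odd, 39469 mod 4 = 1, 318371 mod 4 = 3, so the flip contributes +1; sign now -1
(318371/39469): 318371 mod 39469 = 2619, so (318371/39469) = (2619/39469)
flip (2619/39469) -> (39469/2619): both odd, 2619 mod 4 = 3, 39469 mod 4 = 1, so the flip contributes +1; sign now -1
(39469/2619): 39469 mod 2619 = 184, so (39469/2619) = (184/2619)
factor out 2^3: 184 = 2^3·23; with 2619 mod 8 = 3, (2/2619) = -1; sign now +1; continue with (23/2619)
flip (23/2619) -> (2619/23): both odd, 23 mod 4 = 3, 2619 mod 4 = 3, so the flip contributes -1; sign now -1
(2619/23): 2619 mod 23 = 20, so (2619/23) = (20/23)
factor out 2^2: 20 = 2^2·5; with 23 mod 8 = 7, (2/23) = +1; sign now -1; continue with (5/23)
flip (5/23) -> (23/5): both odd, 5 mod 4 = 1, 23 mod 4 = 3, so the flip contributes +1; sign now -1
(23/5): 23 mod 5 = 3, so (23/5) = (3/5)
flip (3/5) -> (5/3): both odd, 3 mod 4 = 3, 5 mod 4 = 1, so the flip contributes +1; sign now -1
(5/3): 5 mod 3 = 2, so (5/3) = (2/3)
factor out 2^1: 2 = 2^1·1; with 3 mod 8 = 3, (2/3) = -1; sign now +1; continue with (1/3)
reached (1/3) = 1, so the symbol is +1

1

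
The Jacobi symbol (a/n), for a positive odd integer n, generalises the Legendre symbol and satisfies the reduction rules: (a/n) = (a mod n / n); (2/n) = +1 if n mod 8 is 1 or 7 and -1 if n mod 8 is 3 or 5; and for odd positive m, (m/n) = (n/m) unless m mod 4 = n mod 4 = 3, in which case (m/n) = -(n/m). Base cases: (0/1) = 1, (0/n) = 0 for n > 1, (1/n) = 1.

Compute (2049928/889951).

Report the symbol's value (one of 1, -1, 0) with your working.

1

(2049928/889951) = (270026/889951)   [reduce mod 889951]
270026 = 2^1·135013; (2/889951) = +1 since 889951 mod 8 = 7, so (270026/889951) = (+1)^1·(135013/889951); sign now +1
reciprocity: (135013/889951) = +1·(889951/135013) since 135013 mod 4 = 1, 889951 mod 4 = 3; sign now +1
(889951/135013) = (79873/135013)   [reduce mod 135013]
reciprocity: (79873/135013) = +1·(135013/79873) since 79873 mod 4 = 1, 135013 mod 4 = 1; sign now +1
(135013/79873) = (55140/79873)   [reduce mod 79873]
55140 = 2^2·13785; (2/79873) = +1 since 79873 mod 8 = 1, so (55140/79873) = (+1)^2·(13785/79873); sign now +1
reciprocity: (13785/79873) = +1·(79873/13785) since 13785 mod 4 = 1, 79873 mod 4 = 1; sign now +1
(79873/13785) = (10948/13785)   [reduce mod 13785]
10948 = 2^2·2737; (2/13785) = +1 since 13785 mod 8 = 1, so (10948/13785) = (+1)^2·(2737/13785); sign now +1
reciprocity: (2737/13785) = +1·(13785/2737) since 2737 mod 4 = 1, 13785 mod 4 = 1; sign now +1
(13785/2737) = (100/2737)   [reduce mod 2737]
100 = 2^2·25; (2/2737) = +1 since 2737 mod 8 = 1, so (100/2737) = (+1)^2·(25/2737); sign now +1
reciprocity: (25/2737) = +1·(2737/25) since 25 mod 4 = 1, 2737 mod 4 = 1; sign now +1
(2737/25) = (12/25)   [reduce mod 25]
12 = 2^2·3; (2/25) = +1 since 25 mod 8 = 1, so (12/25) = (+1)^2·(3/25); sign now +1
reciprocity: (3/25) = +1·(25/3) since 3 mod 4 = 3, 25 mod 4 = 1; sign now +1
(25/3) = (1/3)   [reduce mod 3]
(1/3) = 1; final value = sign = +1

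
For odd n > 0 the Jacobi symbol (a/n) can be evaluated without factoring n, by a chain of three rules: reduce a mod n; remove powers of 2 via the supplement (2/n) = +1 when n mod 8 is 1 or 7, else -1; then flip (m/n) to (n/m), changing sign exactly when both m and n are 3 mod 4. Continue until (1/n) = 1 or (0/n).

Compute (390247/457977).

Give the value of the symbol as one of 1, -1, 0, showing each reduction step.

0

flip (390247/457977) -> (457977/390247): both odd, 390247 mod 4 = 3, 457977 mod 4 = 1, so the flip contributes +1; sign now +1
(457977/390247): 457977 mod 390247 = 67730, so (457977/390247) = (67730/390247)
factor out 2^1: 67730 = 2^1·33865; with 390247 mod 8 = 7, (2/390247) = +1; sign now +1; continue with (33865/390247)
flip (33865/390247) -> (390247/33865): both odd, 33865 mod 4 = 1, 390247 mod 4 = 3, so the flip contributes +1; sign now +1
(390247/33865): 390247 mod 33865 = 17732, so (390247/33865) = (17732/33865)
factor out 2^2: 17732 = 2^2·4433; with 33865 mod 8 = 1, (2/33865) = +1; sign now +1; continue with (4433/33865)
flip (4433/33865) -> (33865/4433): both odd, 4433 mod 4 = 1, 33865 mod 4 = 1, so the flip contributes +1; sign now +1
(33865/4433): 33865 mod 4433 = 2834, so (33865/4433) = (2834/4433)
factor out 2^1: 2834 = 2^1·1417; with 4433 mod 8 = 1, (2/4433) = +1; sign now +1; continue with (1417/4433)
flip (1417/4433) -> (4433/1417): both odd, 1417 mod 4 = 1, 4433 mod 4 = 1, so the flip contributes +1; sign now +1
(4433/1417): 4433 mod 1417 = 182, so (4433/1417) = (182/1417)
factor out 2^1: 182 = 2^1·91; with 1417 mod 8 = 1, (2/1417) = +1; sign now +1; continue with (91/1417)
flip (91/1417) -> (1417/91): both odd, 91 mod 4 = 3, 1417 mod 4 = 1, so the flip contributes +1; sign now +1
(1417/91): 1417 mod 91 = 52, so (1417/91) = (52/91)
factor out 2^2: 52 = 2^2·13; with 91 mod 8 = 3, (2/91) = -1; sign now +1; continue with (13/91)
flip (13/91) -> (91/13): both odd, 13 mod 4 = 1, 91 mod 4 = 3, so the flip contributes +1; sign now +1
(91/13): 91 mod 13 = 0, so (91/13) = (0/13)
reached (0/13); gcd(a, n) > 1, so (0/13) = 0 and the symbol is 0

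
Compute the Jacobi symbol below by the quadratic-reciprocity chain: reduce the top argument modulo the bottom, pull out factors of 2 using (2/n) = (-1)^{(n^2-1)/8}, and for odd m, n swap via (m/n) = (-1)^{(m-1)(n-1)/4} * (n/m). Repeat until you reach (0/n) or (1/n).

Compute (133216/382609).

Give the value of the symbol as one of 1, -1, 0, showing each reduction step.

1

factor out 2^5: 133216 = 2^5·4163; with 382609 mod 8 = 1, (2/382609) = +1; sign now +1; continue with (4163/382609)
flip (4163/382609) -> (382609/4163): both odd, 4163 mod 4 = 3, 382609 mod 4 = 1, so the flip contributes +1; sign now +1
(382609/4163): 382609 mod 4163 = 3776, so (382609/4163) = (3776/4163)
factor out 2^6: 3776 = 2^6·59; with 4163 mod 8 = 3, (2/4163) = -1; sign now +1; continue with (59/4163)
flip (59/4163) -> (4163/59): both odd, 59 mod 4 = 3, 4163 mod 4 = 3, so the flip contributes -1; sign now -1
(4163/59): 4163 mod 59 = 33, so (4163/59) = (33/59)
flip (33/59) -> (59/33): both odd, 33 mod 4 = 1, 59 mod 4 = 3, so the flip contributes +1; sign now -1
(59/33): 59 mod 33 = 26, so (59/33) = (26/33)
factor out 2^1: 26 = 2^1·13; with 33 mod 8 = 1, (2/33) = +1; sign now -1; continue with (13/33)
flip (13/33) -> (33/13): both odd, 13 mod 4 = 1, 33 mod 4 = 1, so the flip contributes +1; sign now -1
(33/13): 33 mod 13 = 7, so (33/13) = (7/13)
flip (7/13) -> (13/7): both odd, 7 mod 4 = 3, 13 mod 4 = 1, so the flip contributes +1; sign now -1
(13/7): 13 mod 7 = 6, so (13/7) = (6/7)
factor out 2^1: 6 = 2^1·3; with 7 mod 8 = 7, (2/7) = +1; sign now -1; continue with (3/7)
flip (3/7) -> (7/3): both odd, 3 mod 4 = 3, 7 mod 4 = 3, so the flip contributes -1; sign now +1
(7/3): 7 mod 3 = 1, so (7/3) = (1/3)
reached (1/3) = 1, so the symbol is +1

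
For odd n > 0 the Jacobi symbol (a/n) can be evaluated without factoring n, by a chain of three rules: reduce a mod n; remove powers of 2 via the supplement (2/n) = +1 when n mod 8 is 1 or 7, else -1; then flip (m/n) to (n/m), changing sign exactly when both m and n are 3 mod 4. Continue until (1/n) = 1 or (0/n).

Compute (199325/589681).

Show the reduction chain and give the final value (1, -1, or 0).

flip (199325/589681) -> (589681/199325): both odd, 199325 mod 4 = 1, 589681 mod 4 = 1, so the flip contributes +1; sign now +1
(589681/199325): 589681 mod 199325 = 191031, so (589681/199325) = (191031/199325)
flip (191031/199325) -> (199325/191031): both odd, 191031 mod 4 = 3, 199325 mod 4 = 1, so the flip contributes +1; sign now +1
(199325/191031): 199325 mod 191031 = 8294, so (199325/191031) = (8294/191031)
factor out 2^1: 8294 = 2^1·4147; with 191031 mod 8 = 7, (2/191031) = +1; sign now +1; continue with (4147/191031)
flip (4147/191031) -> (191031/4147): both odd, 4147 mod 4 = 3, 191031 mod 4 = 3, so the flip contributes -1; sign now -1
(191031/4147): 191031 mod 4147 = 269, so (191031/4147) = (269/4147)
flip (269/4147) -> (4147/269): both odd, 269 mod 4 = 1, 4147 mod 4 = 3, so the flip contributes +1; sign now -1
(4147/269): 4147 mod 269 = 112, so (4147/269) = (112/269)
factor out 2^4: 112 = 2^4·7; with 269 mod 8 = 5, (2/269) = -1; sign now -1; continue with (7/269)
flip (7/269) -> (269/7): both odd, 7 mod 4 = 3, 269 mod 4 = 1, so the flip contributes +1; sign now -1
(269/7): 269 mod 7 = 3, so (269/7) = (3/7)
flip (3/7) -> (7/3): both odd, 3 mod 4 = 3, 7 mod 4 = 3, so the flip contributes -1; sign now +1
(7/3): 7 mod 3 = 1, so (7/3) = (1/3)
reached (1/3) = 1, so the symbol is +1

1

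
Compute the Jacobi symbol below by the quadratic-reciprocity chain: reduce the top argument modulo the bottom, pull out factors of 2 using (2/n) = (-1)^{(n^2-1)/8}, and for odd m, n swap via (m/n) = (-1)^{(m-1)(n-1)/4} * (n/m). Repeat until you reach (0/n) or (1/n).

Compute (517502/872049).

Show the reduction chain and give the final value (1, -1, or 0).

1

517502 = 2^1·258751; (2/872049) = +1 since 872049 mod 8 = 1, so (517502/872049) = (+1)^1·(258751/872049); sign now +1
reciprocity: (258751/872049) = +1·(872049/258751) since 258751 mod 4 = 3, 872049 mod 4 = 1; sign now +1
(872049/258751) = (95796/258751)   [reduce mod 258751]
95796 = 2^2·23949; (2/258751) = +1 since 258751 mod 8 = 7, so (95796/258751) = (+1)^2·(23949/258751); sign now +1
reciprocity: (23949/258751) = +1·(258751/23949) since 23949 mod 4 = 1, 258751 mod 4 = 3; sign now +1
(258751/23949) = (19261/23949)   [reduce mod 23949]
reciprocity: (19261/23949) = +1·(23949/19261) since 19261 mod 4 = 1, 23949 mod 4 = 1; sign now +1
(23949/19261) = (4688/19261)   [reduce mod 19261]
4688 = 2^4·293; (2/19261) = -1 since 19261 mod 8 = 5, so (4688/19261) = (-1)^4·(293/19261); sign now +1
reciprocity: (293/19261) = +1·(19261/293) since 293 mod 4 = 1, 19261 mod 4 = 1; sign now +1
(19261/293) = (216/293)   [reduce mod 293]
216 = 2^3·27; (2/293) = -1 since 293 mod 8 = 5, so (216/293) = (-1)^3·(27/293); sign now -1
reciprocity: (27/293) = +1·(293/27) since 27 mod 4 = 3, 293 mod 4 = 1; sign now -1
(293/27) = (23/27)   [reduce mod 27]
reciprocity: (23/27) = -1·(27/23) since 23 mod 4 = 3, 27 mod 4 = 3; sign now +1
(27/23) = (4/23)   [reduce mod 23]
4 = 2^2·1; (2/23) = +1 since 23 mod 8 = 7, so (4/23) = (+1)^2·(1/23); sign now +1
(1/23) = 1; final value = sign = +1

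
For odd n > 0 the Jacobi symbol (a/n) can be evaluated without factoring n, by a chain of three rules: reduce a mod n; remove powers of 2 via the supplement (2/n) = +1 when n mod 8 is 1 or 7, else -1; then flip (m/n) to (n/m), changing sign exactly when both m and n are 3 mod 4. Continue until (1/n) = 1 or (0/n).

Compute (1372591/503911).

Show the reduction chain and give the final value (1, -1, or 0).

(1372591/503911) = (364769/503911)   [reduce mod 503911]
reciprocity: (364769/503911) = +1·(503911/364769) since 364769 mod 4 = 1, 503911 mod 4 = 3; sign now +1
(503911/364769) = (139142/364769)   [reduce mod 364769]
139142 = 2^1·69571; (2/364769) = +1 since 364769 mod 8 = 1, so (139142/364769) = (+1)^1·(69571/364769); sign now +1
reciprocity: (69571/364769) = +1·(364769/69571) since 69571 mod 4 = 3, 364769 mod 4 = 1; sign now +1
(364769/69571) = (16914/69571)   [reduce mod 69571]
16914 = 2^1·8457; (2/69571) = -1 since 69571 mod 8 = 3, so (16914/69571) = (-1)^1·(8457/69571); sign now -1
reciprocity: (8457/69571) = +1·(69571/8457) since 8457 mod 4 = 1, 69571 mod 4 = 3; sign now -1
(69571/8457) = (1915/8457)   [reduce mod 8457]
reciprocity: (1915/8457) = +1·(8457/1915) since 1915 mod 4 = 3, 8457 mod 4 = 1; sign now -1
(8457/1915) = (797/1915)   [reduce mod 1915]
reciprocity: (797/1915) = +1·(1915/797) since 797 mod 4 = 1, 1915 mod 4 = 3; sign now -1
(1915/797) = (321/797)   [reduce mod 797]
reciprocity: (321/797) = +1·(797/321) since 321 mod 4 = 1, 797 mod 4 = 1; sign now -1
(797/321) = (155/321)   [reduce mod 321]
reciprocity: (155/321) = +1·(321/155) since 155 mod 4 = 3, 321 mod 4 = 1; sign now -1
(321/155) = (11/155)   [reduce mod 155]
reciprocity: (11/155) = -1·(155/11) since 11 mod 4 = 3, 155 mod 4 = 3; sign now +1
(155/11) = (1/11)   [reduce mod 11]
(1/11) = 1; final value = sign = +1

1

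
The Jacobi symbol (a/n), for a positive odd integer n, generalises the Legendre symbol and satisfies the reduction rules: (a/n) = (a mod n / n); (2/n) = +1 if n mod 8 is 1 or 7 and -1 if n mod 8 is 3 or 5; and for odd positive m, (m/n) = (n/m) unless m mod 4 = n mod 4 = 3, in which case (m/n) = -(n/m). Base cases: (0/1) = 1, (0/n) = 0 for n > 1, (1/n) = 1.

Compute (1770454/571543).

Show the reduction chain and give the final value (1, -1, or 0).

0

(1770454/571543): 1770454 mod 571543 = 55825, so (1770454/571543) = (55825/571543)
flip (55825/571543) -> (571543/55825): both odd, 55825 mod 4 = 1, 571543 mod 4 = 3, so the flip contributes +1; sign now +1
(571543/55825): 571543 mod 55825 = 13293, so (571543/55825) = (13293/55825)
flip (13293/55825) -> (55825/13293): both odd, 13293 mod 4 = 1, 55825 mod 4 = 1, so the flip contributes +1; sign now +1
(55825/13293): 55825 mod 13293 = 2653, so (55825/13293) = (2653/13293)
flip (2653/13293) -> (13293/2653): both odd, 2653 mod 4 = 1, 13293 mod 4 = 1, so the flip contributes +1; sign now +1
(13293/2653): 13293 mod 2653 = 28, so (13293/2653) = (28/2653)
factor out 2^2: 28 = 2^2·7; with 2653 mod 8 = 5, (2/2653) = -1; sign now +1; continue with (7/2653)
flip (7/2653) -> (2653/7): both odd, 7 mod 4 = 3, 2653 mod 4 = 1, so the flip contributes +1; sign now +1
(2653/7): 2653 mod 7 = 0, so (2653/7) = (0/7)
reached (0/7); gcd(a, n) > 1, so (0/7) = 0 and the symbol is 0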